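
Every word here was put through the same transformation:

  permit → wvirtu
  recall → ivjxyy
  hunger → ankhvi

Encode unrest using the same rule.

p(15)→w(22) and e(4)→v(21) fit y≡19x+23 (mod 26); the inverse of 19 mod 26 is 11. Treating letters as 0–25, the rule is x ↦ 19x + 23 (mod 26).
Applying it to unrest: u(20)→19·20+23≡13=n; n(13)→19·13+23≡10=k; r(17)→19·17+23≡8=i; e(4)→19·4+23≡21=v; s(18)→19·18+23≡1=b; t(19)→19·19+23≡20=u (all mod 26).

nkivbu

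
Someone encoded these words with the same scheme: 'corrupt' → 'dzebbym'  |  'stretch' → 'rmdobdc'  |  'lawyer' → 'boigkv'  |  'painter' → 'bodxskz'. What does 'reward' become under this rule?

nbkgob

The output letters match the input read backwards, each shifted +10: corrupt reversed is tpurroc. Two steps: reverse the string, then apply a Caesar shift of +10.
For reward: reverse → drawer; then shift: d+10=n, r+10=b, a+10=k, w+10=g, e+10=o, r+10=b.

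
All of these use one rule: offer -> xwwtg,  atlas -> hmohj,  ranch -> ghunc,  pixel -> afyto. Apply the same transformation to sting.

This is an affine cipher: with a=0,…,z=25, each position x becomes (3x+7) mod 26.
For sting: s(18)→3·18+7≡9=j; t(19)→3·19+7≡12=m; i(8)→3·8+7≡5=f; n(13)→3·13+7≡20=u; g(6)→3·6+7≡25=z (all mod 26).

jmfuz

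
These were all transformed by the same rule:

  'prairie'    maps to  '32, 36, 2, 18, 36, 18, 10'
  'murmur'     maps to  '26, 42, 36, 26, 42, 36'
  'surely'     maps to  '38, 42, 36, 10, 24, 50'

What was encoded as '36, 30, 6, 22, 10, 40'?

rocket

Each letter becomes 2×(its alphabet position, a=1..z=26).
Decoding 36, 30, 6, 22, 10, 40: 36→(36−0)÷2=18=r, 30→(30−0)÷2=15=o, 6→(6−0)÷2=3=c, 22→(22−0)÷2=11=k, 10→(10−0)÷2=5=e, 40→(40−0)÷2=20=t.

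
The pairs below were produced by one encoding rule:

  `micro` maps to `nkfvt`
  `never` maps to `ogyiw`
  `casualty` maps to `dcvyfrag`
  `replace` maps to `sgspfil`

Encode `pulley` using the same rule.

qwopje

In micro: m→n is +1, i→k is +2, c→f is +3, r→v is +4 — the shift increases by 1 each position. The shift increases by 1 at each position, starting from +1: 1, 2, 3, ….
For pulley: p+1=q, u+2=w, l+3=o, l+4=p, e+5=j, y+6=e.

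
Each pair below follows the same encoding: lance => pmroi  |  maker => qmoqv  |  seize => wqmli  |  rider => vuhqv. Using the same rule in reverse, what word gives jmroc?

It's a Vigenère-style cipher with numeric key [4,12]: position i shifts by key[i mod 2].
Undoing it on jmroc: j−4=f, m−12=a, r−4=n, o−12=c, c−4=y.

fancy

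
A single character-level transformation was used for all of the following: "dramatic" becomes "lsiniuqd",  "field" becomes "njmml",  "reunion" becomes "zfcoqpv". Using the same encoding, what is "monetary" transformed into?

Shifts by position in dramatic: pos 0: d→l (+8), pos 1: r→s (+1), pos 2: a→i (+8), pos 3: m→n (+1) — repeating every 2. It's a Vigenère-style cipher with numeric key [8,1]: position i shifts by key[i mod 2].
Applying it to monetary: m+8=u, o+1=p, n+8=v, e+1=f, t+8=b, a+1=b, r+8=z, y+1=z.

upvfbbzz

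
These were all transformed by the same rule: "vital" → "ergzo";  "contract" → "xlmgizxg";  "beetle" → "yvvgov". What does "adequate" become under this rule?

zwvjfzgv

Each pair mirrors across the alphabet (v↔e, i↔r, t↔g): positions sum to 25. Letters are reflected about the middle of the alphabet (position → 25−position): Atbash.
On adequate: a↔z, d↔w, e↔v, q↔j, u↔f, a↔z, t↔g, e↔v.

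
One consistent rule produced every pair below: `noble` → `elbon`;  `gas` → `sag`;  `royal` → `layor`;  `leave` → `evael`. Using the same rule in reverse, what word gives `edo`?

The output letters match the input read backwards: noble reversed is elbon. The word is simply reversed.
Undoing it on edo: then reverse → ode.

ode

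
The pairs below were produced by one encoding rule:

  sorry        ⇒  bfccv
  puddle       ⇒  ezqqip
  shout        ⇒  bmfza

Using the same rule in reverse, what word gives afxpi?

towel

s(18)→b(1) and o(14)→f(5) fit y≡25x+19 (mod 26); the inverse of 25 mod 26 is 25. This is an affine cipher: with a=0,…,z=25, each position x becomes (25x+19) mod 26.
Decoding afxpi: a(0)→25·(0−19)≡19=t; f(5)→25·(5−19)≡14=o; x(23)→25·(23−19)≡22=w; p(15)→25·(15−19)≡4=e; i(8)→25·(8−19)≡11=l (all mod 26).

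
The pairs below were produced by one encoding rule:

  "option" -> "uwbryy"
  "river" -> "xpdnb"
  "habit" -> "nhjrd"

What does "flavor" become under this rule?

Each letter shifts forward by (position + 6), i.e. 6, 7, 8, … — the shift grows by one for each successive letter.
Applying it to flavor: f+6=l, l+7=s, a+8=i, v+9=e, o+10=y, r+11=c.

lsieyc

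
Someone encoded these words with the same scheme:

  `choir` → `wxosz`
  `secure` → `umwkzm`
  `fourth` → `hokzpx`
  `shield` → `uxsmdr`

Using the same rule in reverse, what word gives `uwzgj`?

c(2)→w(22) and h(7)→x(23) fit y≡21x+6 (mod 26); the inverse of 21 mod 26 is 5. Each letter's alphabet position (a=0..z=25) is mapped through 21·x+6 mod 26 — an affine cipher.
Undoing it on uwzgj: u(20)→5·(20−6)≡18=s; w(22)→5·(22−6)≡2=c; z(25)→5·(25−6)≡17=r; g(6)→5·(6−6)≡0=a; j(9)→5·(9−6)≡15=p (all mod 26).

scrap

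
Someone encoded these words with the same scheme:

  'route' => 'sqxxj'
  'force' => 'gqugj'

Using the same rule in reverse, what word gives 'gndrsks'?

In route: r→s is +1, o→q is +2, u→x is +3, t→x is +4 — the shift increases by 1 each position. Letter i (0-indexed) is shifted by i+1, so successive shifts are 1, 2, 3, ….
Reversing it on gndrsks: g−1=f, n−2=l, d−3=a, r−4=n, s−5=n, k−6=e, s−7=l.

flannel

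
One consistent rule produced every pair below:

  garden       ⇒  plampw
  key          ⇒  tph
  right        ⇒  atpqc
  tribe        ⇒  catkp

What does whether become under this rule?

fqpcqpa

The shift depends on letter class: consonant g→p is +9, but vowel a→l is +11. Two shifts are in play — +11 for a/e/i/o/u, +9 for every other letter.
For whether: w(cons)+9=f, h(cons)+9=q, e(vowel)+11=p, t(cons)+9=c, h(cons)+9=q, e(vowel)+11=p, r(cons)+9=a.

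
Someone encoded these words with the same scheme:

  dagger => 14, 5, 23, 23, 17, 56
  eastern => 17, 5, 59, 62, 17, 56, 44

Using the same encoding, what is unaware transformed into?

d(#4)→14 and a(#1)→5: differences scale by 3, so n = 3·pos + 2. With a=1..z=26, the number is 3·pos + 2.
For unaware: u=21→65, n=14→44, a=1→5, w=23→71, a=1→5, r=18→56, e=5→17.

65, 44, 5, 71, 5, 56, 17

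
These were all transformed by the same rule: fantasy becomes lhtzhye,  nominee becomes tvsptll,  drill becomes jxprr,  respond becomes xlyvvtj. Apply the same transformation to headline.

The shift depends on letter class: consonant f→l is +6, but vowel a→h is +7. Vowels shift forward by 7 and consonants shift forward by 6.
Applying it to headline: h(cons)+6=n, e(vowel)+7=l, a(vowel)+7=h, d(cons)+6=j, l(cons)+6=r, i(vowel)+7=p, n(cons)+6=t, e(vowel)+7=l.

nlhjrptl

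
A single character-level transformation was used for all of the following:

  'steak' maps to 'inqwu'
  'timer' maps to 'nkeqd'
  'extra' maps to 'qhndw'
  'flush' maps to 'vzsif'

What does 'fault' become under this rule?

vwszn

s(18)→i(8) and t(19)→n(13) fit y≡5x+22 (mod 26); the inverse of 5 mod 26 is 21. This is an affine cipher: with a=0,…,z=25, each position x becomes (5x+22) mod 26.
On fault: f(5)→5·5+22≡21=v; a(0)→5·0+22≡22=w; u(20)→5·20+22≡18=s; l(11)→5·11+22≡25=z; t(19)→5·19+22≡13=n (all mod 26).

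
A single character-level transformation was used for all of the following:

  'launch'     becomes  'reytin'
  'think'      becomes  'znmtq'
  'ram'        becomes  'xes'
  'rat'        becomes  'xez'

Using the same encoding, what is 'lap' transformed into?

rev

The shift depends on letter class: consonant l→r is +6, but vowel a→e is +4. The rule splits by letter class: vowels +4, consonants +6.
On lap: l(cons)+6=r, a(vowel)+4=e, p(cons)+6=v.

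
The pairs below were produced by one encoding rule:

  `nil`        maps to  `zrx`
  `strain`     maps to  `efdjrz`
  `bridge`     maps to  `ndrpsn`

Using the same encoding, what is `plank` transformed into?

The shift depends on letter class: consonant n→z is +12, but vowel i→r is +9. Vowels shift forward by 9 and consonants shift forward by 12.
On plank: p(cons)+12=b, l(cons)+12=x, a(vowel)+9=j, n(cons)+12=z, k(cons)+12=w.

bxjzw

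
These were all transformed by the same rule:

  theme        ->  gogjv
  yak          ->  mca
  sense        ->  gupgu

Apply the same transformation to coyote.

The output letters match the input read backwards, each shifted +2: theme reversed is emeht. Read the word backwards and shift each letter +2.
Applying it to coyote: reverse → etoyoc; then shift: e+2=g, t+2=v, o+2=q, y+2=a, o+2=q, c+2=e.

gvqaqe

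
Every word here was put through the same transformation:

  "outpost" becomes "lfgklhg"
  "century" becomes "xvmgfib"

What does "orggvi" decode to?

litter

Each pair mirrors across the alphabet (o↔l, u↔f, t↔g): positions sum to 25. Letters are reflected about the middle of the alphabet (position → 25−position): Atbash.
Decoding orggvi: o↔l, r↔i, g↔t, g↔t, v↔e, i↔r.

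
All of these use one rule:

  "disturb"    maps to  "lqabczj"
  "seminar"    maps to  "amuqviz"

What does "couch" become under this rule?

kwckp

Compare letters: d→l is +8, i→q is +8, s→a is +8 — a constant shift. It's a constant shift of +8 (ROT8).
For couch: c+8=k, o+8=w, u+8=c, c+8=k, h+8=p.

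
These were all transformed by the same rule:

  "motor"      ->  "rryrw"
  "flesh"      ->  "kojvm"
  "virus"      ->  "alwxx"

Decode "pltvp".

Shifts by position in motor: pos 0: m→r (+5), pos 1: o→r (+3), pos 2: t→y (+5), pos 3: o→r (+3) — repeating every 2. It's a Vigenère-style cipher with numeric key [5,3]: position i shifts by key[i mod 2].
Decoding pltvp: p−5=k, l−3=i, t−5=o, v−3=s, p−5=k.

kiosk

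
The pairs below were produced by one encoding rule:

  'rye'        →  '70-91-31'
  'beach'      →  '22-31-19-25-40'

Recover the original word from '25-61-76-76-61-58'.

cotton

r(#18)→70 and y(#25)→91: differences scale by 3, so n = 3·pos + 16. The formula is n = 3×(alphabet index, a=1) + 16.
Undoing it on 25-61-76-76-61-58: 25→(25−16)÷3=3=c, 61→(61−16)÷3=15=o, 76→(76−16)÷3=20=t, 76→(76−16)÷3=20=t, 61→(61−16)÷3=15=o, 58→(58−16)÷3=14=n.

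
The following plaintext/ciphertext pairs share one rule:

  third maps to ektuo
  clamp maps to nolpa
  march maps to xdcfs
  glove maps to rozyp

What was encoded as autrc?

Shifts by position in third: pos 0: t→e (+11), pos 1: h→k (+3), pos 2: i→t (+11), pos 3: r→u (+3) — repeating every 2. It's a Vigenère-style cipher with numeric key [11,3]: position i shifts by key[i mod 2].
Undoing it on autrc: a−11=p, u−3=r, t−11=i, r−3=o, c−11=r.

prior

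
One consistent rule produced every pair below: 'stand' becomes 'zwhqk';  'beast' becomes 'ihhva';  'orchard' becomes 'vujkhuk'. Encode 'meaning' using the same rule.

Shifts by position in stand: pos 0: s→z (+7), pos 1: t→w (+3), pos 2: a→h (+7), pos 3: n→q (+3) — repeating every 2. It's a Vigenère-style cipher with numeric key [7,3]: position i shifts by key[i mod 2].
For meaning: m+7=t, e+3=h, a+7=h, n+3=q, i+7=p, n+3=q, g+7=n.

thhqpqn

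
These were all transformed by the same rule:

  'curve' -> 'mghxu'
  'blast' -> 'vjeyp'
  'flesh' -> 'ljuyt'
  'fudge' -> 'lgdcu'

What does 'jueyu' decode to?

lease

c(2)→m(12) and u(20)→g(6) fit y≡17x+4 (mod 26); the inverse of 17 mod 26 is 23. This is an affine cipher: with a=0,…,z=25, each position x becomes (17x+4) mod 26.
Undoing it on jueyu: j(9)→23·(9−4)≡11=l; u(20)→23·(20−4)≡4=e; e(4)→23·(4−4)≡0=a; y(24)→23·(24−4)≡18=s; u(20)→23·(20−4)≡4=e (all mod 26).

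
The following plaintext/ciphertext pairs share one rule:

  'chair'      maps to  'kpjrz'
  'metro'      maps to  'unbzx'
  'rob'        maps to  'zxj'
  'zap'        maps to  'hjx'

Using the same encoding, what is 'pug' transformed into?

xdo

The shift depends on letter class: consonant c→k is +8, but vowel a→j is +9. The rule splits by letter class: vowels +9, consonants +8.
Applying it to pug: p(cons)+8=x, u(vowel)+9=d, g(cons)+8=o.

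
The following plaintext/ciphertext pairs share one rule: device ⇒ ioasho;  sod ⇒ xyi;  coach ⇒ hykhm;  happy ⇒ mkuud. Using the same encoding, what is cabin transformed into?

hkgss

The shift depends on letter class: consonant d→i is +5, but vowel e→o is +10. Two shifts are in play — +10 for a/e/i/o/u, +5 for every other letter.
On cabin: c(cons)+5=h, a(vowel)+10=k, b(cons)+5=g, i(vowel)+10=s, n(cons)+5=s.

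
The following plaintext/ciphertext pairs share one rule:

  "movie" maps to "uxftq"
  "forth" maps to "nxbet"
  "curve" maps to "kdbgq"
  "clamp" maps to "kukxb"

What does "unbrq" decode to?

merge

The shift increases by 1 at each position, starting from +8: 8, 9, 10, ….
Undoing it on unbrq: u−8=m, n−9=e, b−10=r, r−11=g, q−12=e.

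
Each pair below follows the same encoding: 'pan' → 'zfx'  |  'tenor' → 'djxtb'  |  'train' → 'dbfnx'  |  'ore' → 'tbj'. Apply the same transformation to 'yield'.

The rule splits by letter class: vowels +5, consonants +10.
Applying it to yield: y(cons)+10=i, i(vowel)+5=n, e(vowel)+5=j, l(cons)+10=v, d(cons)+10=n.

injvn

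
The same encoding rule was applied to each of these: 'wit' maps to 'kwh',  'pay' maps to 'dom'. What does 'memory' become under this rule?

Compare letters: w→k is +14, i→w is +14, t→h is +14 — a constant shift. Each letter is shifted forward by 14 in the alphabet (a Caesar shift of +14).
For memory: m+14=a, e+14=s, m+14=a, o+14=c, r+14=f, y+14=m.

asacfm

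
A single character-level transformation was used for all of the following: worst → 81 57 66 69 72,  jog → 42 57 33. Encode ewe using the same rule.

27 81 27

w(#23)→81 and o(#15)→57: differences scale by 3, so n = 3·pos + 12. Each letter becomes 3×(its alphabet position, a=1..z=26) + 12.
For ewe: e=5→27, w=23→81, e=5→27.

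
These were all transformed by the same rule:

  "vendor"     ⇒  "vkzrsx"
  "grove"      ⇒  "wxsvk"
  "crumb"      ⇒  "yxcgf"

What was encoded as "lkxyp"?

perch

v(21)→v(21) and e(4)→k(10) fit y≡19x+12 (mod 26); the inverse of 19 mod 26 is 11. Each letter's alphabet position (a=0..z=25) is mapped through 19·x+12 mod 26 — an affine cipher.
Undoing it on lkxyp: l(11)→11·(11−12)≡15=p; k(10)→11·(10−12)≡4=e; x(23)→11·(23−12)≡17=r; y(24)→11·(24−12)≡2=c; p(15)→11·(15−12)≡7=h (all mod 26).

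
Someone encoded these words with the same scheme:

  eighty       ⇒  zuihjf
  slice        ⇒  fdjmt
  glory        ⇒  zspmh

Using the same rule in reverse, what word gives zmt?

The word is reversed, then every letter is shifted forward by 1.
Reversing it on zmt: shift back: z−1=y, m−1=l, t−1=s → yls; then reverse → sly.

sly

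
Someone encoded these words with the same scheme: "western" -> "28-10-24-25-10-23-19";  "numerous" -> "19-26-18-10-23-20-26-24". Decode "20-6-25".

oat

Letters become their 1-based position plus 5 (so a→6, b→7, …).
Reversing it on 20-6-25: 20→(20−5)÷1=15=o, 6→(6−5)÷1=1=a, 25→(25−5)÷1=20=t.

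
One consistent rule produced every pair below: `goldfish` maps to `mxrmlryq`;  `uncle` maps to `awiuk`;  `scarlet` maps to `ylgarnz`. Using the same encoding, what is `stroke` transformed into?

Shifts by position in goldfish: pos 0: g→m (+6), pos 1: o→x (+9), pos 2: l→r (+6), pos 3: d→m (+9) — repeating every 2. It's a Vigenère-style cipher with numeric key [6,9]: position i shifts by key[i mod 2].
For stroke: s+6=y, t+9=c, r+6=x, o+9=x, k+6=q, e+9=n.

ycxxqn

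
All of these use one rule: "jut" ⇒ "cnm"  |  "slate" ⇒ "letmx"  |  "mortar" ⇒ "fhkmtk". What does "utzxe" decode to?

Each letter is shifted forward by 19 in the alphabet (a Caesar shift of +19).
Reversing it on utzxe: u−19=b, t−19=a, z−19=g, x−19=e, e−19=l.

bagel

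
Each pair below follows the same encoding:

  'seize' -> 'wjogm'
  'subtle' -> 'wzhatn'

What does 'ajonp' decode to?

weigh

Letter i (0-indexed) is shifted by i+4, so successive shifts are 4, 5, 6, ….
Reversing it on ajonp: a−4=w, j−5=e, o−6=i, n−7=g, p−8=h.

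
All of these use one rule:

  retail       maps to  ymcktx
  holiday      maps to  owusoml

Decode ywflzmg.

In retail: r→y is +7, e→m is +8, t→c is +9, a→k is +10 — the shift increases by 1 each position. Letter i (0-indexed) is shifted by i+7, so successive shifts are 7, 8, 9, ….
Reversing it on ywflzmg: y−7=r, w−8=o, f−9=w, l−10=b, z−11=o, m−12=a, g−13=t.

rowboat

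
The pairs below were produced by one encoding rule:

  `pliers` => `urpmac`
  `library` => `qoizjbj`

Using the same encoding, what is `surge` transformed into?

In pliers: p→u is +5, l→r is +6, i→p is +7, e→m is +8 — the shift increases by 1 each position. Letter i (0-indexed) is shifted by i+5, so successive shifts are 5, 6, 7, ….
For surge: s+5=x, u+6=a, r+7=y, g+8=o, e+9=n.

xayon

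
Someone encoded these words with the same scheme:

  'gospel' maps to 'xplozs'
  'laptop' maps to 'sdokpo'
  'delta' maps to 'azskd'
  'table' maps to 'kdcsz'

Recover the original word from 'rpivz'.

movie

Treating letters as 0–25, the rule is x ↦ 25x + 3 (mod 26).
Decoding rpivz: r(17)→25·(17−3)≡12=m; p(15)→25·(15−3)≡14=o; i(8)→25·(8−3)≡21=v; v(21)→25·(21−3)≡8=i; z(25)→25·(25−3)≡4=e (all mod 26).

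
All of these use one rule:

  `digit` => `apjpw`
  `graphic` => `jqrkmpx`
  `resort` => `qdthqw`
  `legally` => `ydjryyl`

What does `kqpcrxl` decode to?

d(3)→a(0) and i(8)→p(15) fit y≡3x+17 (mod 26); the inverse of 3 mod 26 is 9. Each letter's alphabet position (a=0..z=25) is mapped through 3·x+17 mod 26 — an affine cipher.
Reversing it on kqpcrxl: k(10)→9·(10−17)≡15=p; q(16)→9·(16−17)≡17=r; p(15)→9·(15−17)≡8=i; c(2)→9·(2−17)≡21=v; r(17)→9·(17−17)≡0=a; x(23)→9·(23−17)≡2=c; l(11)→9·(11−17)≡24=y (all mod 26).

privacy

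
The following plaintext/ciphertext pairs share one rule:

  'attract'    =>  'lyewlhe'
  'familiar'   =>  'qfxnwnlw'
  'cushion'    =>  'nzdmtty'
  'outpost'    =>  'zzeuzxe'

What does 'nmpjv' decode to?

Shifts by position in attract: pos 0: a→l (+11), pos 1: t→y (+5), pos 2: t→e (+11), pos 3: r→w (+5) — repeating every 2. A repeating key of period 2 is used — shifts +11, +5 over and over.
Decoding nmpjv: n−11=c, m−5=h, p−11=e, j−5=e, v−11=k.

cheek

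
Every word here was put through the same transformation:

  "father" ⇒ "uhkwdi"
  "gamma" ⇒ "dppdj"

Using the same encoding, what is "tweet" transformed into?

Read the word backwards and shift each letter +3.
Applying it to tweet: reverse → teewt; then shift: t+3=w, e+3=h, e+3=h, w+3=z, t+3=w.

whhzw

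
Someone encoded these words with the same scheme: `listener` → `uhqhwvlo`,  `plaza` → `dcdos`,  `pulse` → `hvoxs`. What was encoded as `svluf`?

The output letters match the input read backwards, each shifted +3: listener reversed is renetsil. The word is reversed, then every letter is shifted forward by 3.
Reversing it on svluf: shift back: s−3=p, v−3=s, l−3=i, u−3=r, f−3=c → psirc; then reverse → crisp.

crisp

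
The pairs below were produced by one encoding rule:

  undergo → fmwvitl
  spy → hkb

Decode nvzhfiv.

measure

Each pair mirrors across the alphabet (u↔f, n↔m, d↔w): positions sum to 25. This is the alphabet-reversal cipher (Atbash): a becomes z, b becomes y, etc.
Undoing it on nvzhfiv: n↔m, v↔e, z↔a, h↔s, f↔u, i↔r, v↔e.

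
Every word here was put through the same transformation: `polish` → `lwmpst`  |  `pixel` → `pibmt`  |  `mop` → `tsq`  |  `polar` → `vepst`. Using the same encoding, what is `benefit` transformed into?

xmjirif

The output letters match the input read backwards, each shifted +4: polish reversed is hsilop. Read the word backwards and shift each letter +4.
For benefit: reverse → tifeneb; then shift: t+4=x, i+4=m, f+4=j, e+4=i, n+4=r, e+4=i, b+4=f.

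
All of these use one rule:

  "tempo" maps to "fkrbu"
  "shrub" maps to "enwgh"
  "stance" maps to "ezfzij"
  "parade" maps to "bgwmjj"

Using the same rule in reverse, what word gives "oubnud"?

cowboy

Shifts by position in tempo: pos 0: t→f (+12), pos 1: e→k (+6), pos 2: m→r (+5), pos 3: p→b (+12), pos 4: o→u (+6) — repeating every 3. The shifts repeat in a cycle of length 3: positions 0,1,… shift by +12, +6, +5, then the pattern repeats.
Undoing it on oubnud: o−12=c, u−6=o, b−5=w, n−12=b, u−6=o, d−5=y.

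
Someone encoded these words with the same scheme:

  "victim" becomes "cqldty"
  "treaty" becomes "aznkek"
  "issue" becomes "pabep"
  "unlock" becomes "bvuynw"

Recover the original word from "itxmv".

block

In victim: v→c is +7, i→q is +8, c→l is +9, t→d is +10 — the shift increases by 1 each position. The shift increases by 1 at each position, starting from +7: 7, 8, 9, ….
Reversing it on itxmv: i−7=b, t−8=l, x−9=o, m−10=c, v−11=k.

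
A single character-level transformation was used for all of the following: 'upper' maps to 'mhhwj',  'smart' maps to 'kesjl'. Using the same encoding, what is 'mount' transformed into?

Compare letters: u→m is +18, p→h is +18, p→h is +18 — a constant shift. This is a Caesar cipher with shift 18.
Applying it to mount: m+18=e, o+18=g, u+18=m, n+18=f, t+18=l.

egmfl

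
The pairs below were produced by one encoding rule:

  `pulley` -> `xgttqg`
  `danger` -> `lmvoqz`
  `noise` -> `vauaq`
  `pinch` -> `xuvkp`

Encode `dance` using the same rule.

The shift depends on letter class: consonant p→x is +8, but vowel u→g is +12. Vowels shift forward by 12 and consonants shift forward by 8.
For dance: d(cons)+8=l, a(vowel)+12=m, n(cons)+8=v, c(cons)+8=k, e(vowel)+12=q.

lmvkq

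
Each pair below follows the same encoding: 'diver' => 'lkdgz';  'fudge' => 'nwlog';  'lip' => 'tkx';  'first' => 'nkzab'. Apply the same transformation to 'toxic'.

The shift depends on letter class: consonant d→l is +8, but vowel i→k is +2. The rule splits by letter class: vowels +2, consonants +8.
Applying it to toxic: t(cons)+8=b, o(vowel)+2=q, x(cons)+8=f, i(vowel)+2=k, c(cons)+8=k.

bqfkk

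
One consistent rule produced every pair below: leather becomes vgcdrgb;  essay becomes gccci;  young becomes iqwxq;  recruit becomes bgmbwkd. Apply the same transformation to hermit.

rgbwkd

The shift depends on letter class: consonant l→v is +10, but vowel e→g is +2. Vowels shift forward by 2 and consonants shift forward by 10.
On hermit: h(cons)+10=r, e(vowel)+2=g, r(cons)+10=b, m(cons)+10=w, i(vowel)+2=k, t(cons)+10=d.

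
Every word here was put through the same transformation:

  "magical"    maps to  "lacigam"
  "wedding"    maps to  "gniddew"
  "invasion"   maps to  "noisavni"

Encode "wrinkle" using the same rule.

elknirw

The output letters match the input read backwards: magical reversed is lacigam. The word is simply reversed.
For wrinkle: reverse → elknirw.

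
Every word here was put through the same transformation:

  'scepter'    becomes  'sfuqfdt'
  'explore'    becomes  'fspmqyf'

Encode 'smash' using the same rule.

itbnt

The word is reversed, then every letter is shifted forward by 1.
Applying it to smash: reverse → hsams; then shift: h+1=i, s+1=t, a+1=b, m+1=n, s+1=t.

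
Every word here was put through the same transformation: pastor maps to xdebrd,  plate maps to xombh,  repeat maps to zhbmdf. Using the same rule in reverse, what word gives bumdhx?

travel

Shifts by position in pastor: pos 0: p→x (+8), pos 1: a→d (+3), pos 2: s→e (+12), pos 3: t→b (+8), pos 4: o→r (+3), pos 5: r→d (+12) — repeating every 3. A repeating key of period 3 is used — shifts +8, +3, +12 over and over.
Decoding bumdhx: b−8=t, u−3=r, m−12=a, d−8=v, h−3=e, x−12=l.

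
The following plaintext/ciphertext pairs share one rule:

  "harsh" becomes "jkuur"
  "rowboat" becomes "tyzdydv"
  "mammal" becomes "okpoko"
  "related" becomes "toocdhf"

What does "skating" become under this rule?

Shifts by position in harsh: pos 0: h→j (+2), pos 1: a→k (+10), pos 2: r→u (+3), pos 3: s→u (+2), pos 4: h→r (+10) — repeating every 3. The shifts repeat in a cycle of length 3: positions 0,1,… shift by +2, +10, +3, then the pattern repeats.
For skating: s+2=u, k+10=u, a+3=d, t+2=v, i+10=s, n+3=q, g+2=i.

uudvsqi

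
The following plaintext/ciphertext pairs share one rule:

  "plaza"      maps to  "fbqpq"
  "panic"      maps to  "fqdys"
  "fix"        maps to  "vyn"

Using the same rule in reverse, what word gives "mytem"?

Compare letters: p→f is +16, l→b is +16, a→q is +16 — a constant shift. Every letter moves 16 places later in the alphabet, wrapping around z→a.
Reversing it on mytem: m−16=w, y−16=i, t−16=d, e−16=o, m−16=w.

widow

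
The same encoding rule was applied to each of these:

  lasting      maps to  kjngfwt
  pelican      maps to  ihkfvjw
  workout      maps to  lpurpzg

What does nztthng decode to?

Treating letters as 0–25, the rule is x ↦ 19x + 9 (mod 26).
Undoing it on nztthng: n(13)→11·(13−9)≡18=s; z(25)→11·(25−9)≡20=u; t(19)→11·(19−9)≡6=g; t(19)→11·(19−9)≡6=g; h(7)→11·(7−9)≡4=e; n(13)→11·(13−9)≡18=s; g(6)→11·(6−9)≡19=t (all mod 26).

suggest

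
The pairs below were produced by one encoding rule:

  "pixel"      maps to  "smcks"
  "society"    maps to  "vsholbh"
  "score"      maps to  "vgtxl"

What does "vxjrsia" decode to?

stellar

In pixel: p→s is +3, i→m is +4, x→c is +5, e→k is +6 — the shift increases by 1 each position. Each letter shifts forward by (position + 3), i.e. 3, 4, 5, … — the shift grows by one for each successive letter.
Undoing it on vxjrsia: v−3=s, x−4=t, j−5=e, r−6=l, s−7=l, i−8=a, a−9=r.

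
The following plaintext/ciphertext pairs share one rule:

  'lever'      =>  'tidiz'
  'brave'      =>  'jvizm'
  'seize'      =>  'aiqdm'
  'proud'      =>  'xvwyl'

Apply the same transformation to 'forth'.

nszxp

Shifts by position in lever: pos 0: l→t (+8), pos 1: e→i (+4), pos 2: v→d (+8), pos 3: e→i (+4) — repeating every 2. The shifts repeat in a cycle of length 2: positions 0,1,… shift by +8, +4, then the pattern repeats.
Applying it to forth: f+8=n, o+4=s, r+8=z, t+4=x, h+8=p.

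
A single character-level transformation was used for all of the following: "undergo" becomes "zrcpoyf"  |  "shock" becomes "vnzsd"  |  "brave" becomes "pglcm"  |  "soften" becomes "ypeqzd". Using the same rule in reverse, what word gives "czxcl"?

Two steps: reverse the string, then apply a Caesar shift of +11.
Undoing it on czxcl: shift back: c−11=r, z−11=o, x−11=m, c−11=r, l−11=a → romra; then reverse → armor.

armor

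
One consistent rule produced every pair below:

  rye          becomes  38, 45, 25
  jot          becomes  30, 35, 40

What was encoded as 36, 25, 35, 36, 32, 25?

people

The number is (letter's place in the alphabet, a=1) + 20.
Reversing it on 36, 25, 35, 36, 32, 25: 36→(36−20)÷1=16=p, 25→(25−20)÷1=5=e, 35→(35−20)÷1=15=o, 36→(36−20)÷1=16=p, 32→(32−20)÷1=12=l, 25→(25−20)÷1=5=e.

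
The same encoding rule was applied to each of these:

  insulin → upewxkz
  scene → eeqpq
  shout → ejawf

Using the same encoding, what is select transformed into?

egxgov

Shifts by position in insulin: pos 0: i→u (+12), pos 1: n→p (+2), pos 2: s→e (+12), pos 3: u→w (+2) — repeating every 2. It's a Vigenère-style cipher with numeric key [12,2]: position i shifts by key[i mod 2].
For select: s+12=e, e+2=g, l+12=x, e+2=g, c+12=o, t+2=v.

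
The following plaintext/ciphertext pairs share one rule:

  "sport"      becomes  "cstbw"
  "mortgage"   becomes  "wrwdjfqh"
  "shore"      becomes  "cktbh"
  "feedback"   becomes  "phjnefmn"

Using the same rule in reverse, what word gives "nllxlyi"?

It's a Vigenère-style cipher with numeric key [10,3,5]: position i shifts by key[i mod 3].
Reversing it on nllxlyi: n−10=d, l−3=i, l−5=g, x−10=n, l−3=i, y−5=t, i−10=y.

dignity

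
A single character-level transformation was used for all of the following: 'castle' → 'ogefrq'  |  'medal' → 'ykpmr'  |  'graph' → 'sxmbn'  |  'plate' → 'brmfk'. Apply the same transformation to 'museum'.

yaeqay

The shifts repeat in a cycle of length 3: positions 0,1,… shift by +12, +6, +12, then the pattern repeats.
Applying it to museum: m+12=y, u+6=a, s+12=e, e+12=q, u+6=a, m+12=y.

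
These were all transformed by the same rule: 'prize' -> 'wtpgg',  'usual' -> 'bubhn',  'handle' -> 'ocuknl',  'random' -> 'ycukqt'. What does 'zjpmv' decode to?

It's a Vigenère-style cipher with numeric key [7,2,7]: position i shifts by key[i mod 3].
Reversing it on zjpmv: z−7=s, j−2=h, p−7=i, m−7=f, v−2=t.

shift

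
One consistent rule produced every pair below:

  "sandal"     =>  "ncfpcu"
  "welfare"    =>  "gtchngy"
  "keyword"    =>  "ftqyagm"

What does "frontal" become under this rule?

ncvpqth

The output letters match the input read backwards, each shifted +2: sandal reversed is ladnas. Read the word backwards and shift each letter +2.
For frontal: reverse → latnorf; then shift: l+2=n, a+2=c, t+2=v, n+2=p, o+2=q, r+2=t, f+2=h.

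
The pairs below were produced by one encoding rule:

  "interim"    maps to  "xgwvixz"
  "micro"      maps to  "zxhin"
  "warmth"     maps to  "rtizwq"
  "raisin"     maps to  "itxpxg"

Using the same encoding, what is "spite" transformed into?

i(8)→x(23) and n(13)→g(6) fit y≡7x+19 (mod 26); the inverse of 7 mod 26 is 15. This is an affine cipher: with a=0,…,z=25, each position x becomes (7x+19) mod 26.
Applying it to spite: s(18)→7·18+19≡15=p; p(15)→7·15+19≡20=u; i(8)→7·8+19≡23=x; t(19)→7·19+19≡22=w; e(4)→7·4+19≡21=v (all mod 26).

puxwv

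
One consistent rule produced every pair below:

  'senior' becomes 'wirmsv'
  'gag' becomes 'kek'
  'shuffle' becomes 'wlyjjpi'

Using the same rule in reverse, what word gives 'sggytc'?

Each letter is shifted forward by 4 in the alphabet (a Caesar shift of +4).
Undoing it on sggytc: s−4=o, g−4=c, g−4=c, y−4=u, t−4=p, c−4=y.

occupy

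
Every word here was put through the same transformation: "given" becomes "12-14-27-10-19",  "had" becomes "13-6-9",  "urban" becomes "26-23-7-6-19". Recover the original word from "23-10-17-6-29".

relax

Letters become their 1-based position plus 5 (so a→6, b→7, …).
Reversing it on 23-10-17-6-29: 23→(23−5)÷1=18=r, 10→(10−5)÷1=5=e, 17→(17−5)÷1=12=l, 6→(6−5)÷1=1=a, 29→(29−5)÷1=24=x.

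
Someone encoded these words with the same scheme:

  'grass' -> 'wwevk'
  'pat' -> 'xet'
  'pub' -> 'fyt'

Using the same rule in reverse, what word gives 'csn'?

Two steps: reverse the string, then apply a Caesar shift of +4.
Reversing it on csn: shift back: c−4=y, s−4=o, n−4=j → yoj; then reverse → joy.

joy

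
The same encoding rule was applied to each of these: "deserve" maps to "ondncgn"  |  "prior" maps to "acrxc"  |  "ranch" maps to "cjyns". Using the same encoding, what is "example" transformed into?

Two shifts are in play — +9 for a/e/i/o/u, +11 for every other letter.
For example: e(vowel)+9=n, x(cons)+11=i, a(vowel)+9=j, m(cons)+11=x, p(cons)+11=a, l(cons)+11=w, e(vowel)+9=n.

nijxawn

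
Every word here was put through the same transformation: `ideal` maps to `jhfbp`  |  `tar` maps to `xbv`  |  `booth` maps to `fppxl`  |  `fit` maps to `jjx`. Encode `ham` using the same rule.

The shift depends on letter class: consonant d→h is +4, but vowel i→j is +1. Vowels shift forward by 1 and consonants shift forward by 4.
Applying it to ham: h(cons)+4=l, a(vowel)+1=b, m(cons)+4=q.

lbq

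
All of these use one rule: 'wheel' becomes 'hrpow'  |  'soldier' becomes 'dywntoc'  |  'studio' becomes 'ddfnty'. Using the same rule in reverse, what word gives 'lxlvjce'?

analyst

A repeating key of period 2 is used — shifts +11, +10 over and over.
Decoding lxlvjce: l−11=a, x−10=n, l−11=a, v−10=l, j−11=y, c−10=s, e−11=t.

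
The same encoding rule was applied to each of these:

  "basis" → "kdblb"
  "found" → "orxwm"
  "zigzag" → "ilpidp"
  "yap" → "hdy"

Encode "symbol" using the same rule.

bhvkru

The rule splits by letter class: vowels +3, consonants +9.
On symbol: s(cons)+9=b, y(cons)+9=h, m(cons)+9=v, b(cons)+9=k, o(vowel)+3=r, l(cons)+9=u.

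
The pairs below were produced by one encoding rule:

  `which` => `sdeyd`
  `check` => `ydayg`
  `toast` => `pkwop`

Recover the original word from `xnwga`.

Compare letters: w→s is +22, h→d is +22, i→e is +22 — a constant shift. Every letter moves 22 places later in the alphabet, wrapping around z→a.
Reversing it on xnwga: x−22=b, n−22=r, w−22=a, g−22=k, a−22=e.

brake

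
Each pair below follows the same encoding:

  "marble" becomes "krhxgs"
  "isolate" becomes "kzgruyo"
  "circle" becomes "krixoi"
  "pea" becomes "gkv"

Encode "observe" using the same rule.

kbxkyhu

The output letters match the input read backwards, each shifted +6: marble reversed is elbram. The word is reversed, then every letter is shifted forward by 6.
Applying it to observe: reverse → evresbo; then shift: e+6=k, v+6=b, r+6=x, e+6=k, s+6=y, b+6=h, o+6=u.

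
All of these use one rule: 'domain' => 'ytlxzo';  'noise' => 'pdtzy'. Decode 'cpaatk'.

The output letters match the input read backwards, each shifted +11: domain reversed is niamod. The word is reversed, then every letter is shifted forward by 11.
Undoing it on cpaatk: shift back: c−11=r, p−11=e, a−11=p, a−11=p, t−11=i, k−11=z → reppiz; then reverse → zipper.

zipper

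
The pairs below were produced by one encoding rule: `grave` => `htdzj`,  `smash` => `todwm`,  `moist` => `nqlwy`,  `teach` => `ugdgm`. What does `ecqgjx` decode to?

dancer

Letter i (0-indexed) is shifted by i+1, so successive shifts are 1, 2, 3, ….
Decoding ecqgjx: e−1=d, c−2=a, q−3=n, g−4=c, j−5=e, x−6=r.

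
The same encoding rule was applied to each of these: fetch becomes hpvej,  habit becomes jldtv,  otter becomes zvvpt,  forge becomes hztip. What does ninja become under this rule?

ptpll

The shift depends on letter class: consonant f→h is +2, but vowel e→p is +11. Vowels shift forward by 11 and consonants shift forward by 2.
For ninja: n(cons)+2=p, i(vowel)+11=t, n(cons)+2=p, j(cons)+2=l, a(vowel)+11=l.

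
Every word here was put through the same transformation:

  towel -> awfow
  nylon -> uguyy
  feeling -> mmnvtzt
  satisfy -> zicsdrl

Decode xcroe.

In towel: t→a is +7, o→w is +8, w→f is +9, e→o is +10 — the shift increases by 1 each position. The shift increases by 1 at each position, starting from +7: 7, 8, 9, ….
Reversing it on xcroe: x−7=q, c−8=u, r−9=i, o−10=e, e−11=t.

quiet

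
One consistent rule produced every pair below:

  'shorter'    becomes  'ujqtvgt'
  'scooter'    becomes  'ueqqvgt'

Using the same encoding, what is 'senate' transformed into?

ugpcvg

Each letter is shifted forward by 2 in the alphabet (a Caesar shift of +2).
Applying it to senate: s+2=u, e+2=g, n+2=p, a+2=c, t+2=v, e+2=g.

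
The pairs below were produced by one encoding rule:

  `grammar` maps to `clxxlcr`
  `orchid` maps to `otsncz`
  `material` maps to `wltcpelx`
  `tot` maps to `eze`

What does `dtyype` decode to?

The output letters match the input read backwards, each shifted +11: grammar reversed is rammarg. The word is reversed, then every letter is shifted forward by 11.
Reversing it on dtyype: shift back: d−11=s, t−11=i, y−11=n, y−11=n, p−11=e, e−11=t → sinnet; then reverse → tennis.

tennis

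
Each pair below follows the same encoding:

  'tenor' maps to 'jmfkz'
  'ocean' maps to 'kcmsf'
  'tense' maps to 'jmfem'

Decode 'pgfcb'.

pinch

Each letter's alphabet position (a=0..z=25) is mapped through 5·x+18 mod 26 — an affine cipher.
Reversing it on pgfcb: p(15)→21·(15−18)≡15=p; g(6)→21·(6−18)≡8=i; f(5)→21·(5−18)≡13=n; c(2)→21·(2−18)≡2=c; b(1)→21·(1−18)≡7=h (all mod 26).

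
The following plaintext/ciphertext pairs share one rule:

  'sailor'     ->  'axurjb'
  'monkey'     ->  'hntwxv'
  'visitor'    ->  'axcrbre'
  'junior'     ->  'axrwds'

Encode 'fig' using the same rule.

pro

The output letters match the input read backwards, each shifted +9: sailor reversed is rolias. Two steps: reverse the string, then apply a Caesar shift of +9.
Applying it to fig: reverse → gif; then shift: g+9=p, i+9=r, f+9=o.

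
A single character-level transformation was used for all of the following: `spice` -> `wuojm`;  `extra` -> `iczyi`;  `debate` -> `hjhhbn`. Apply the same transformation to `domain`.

In spice: s→w is +4, p→u is +5, i→o is +6, c→j is +7 — the shift increases by 1 each position. Each letter shifts forward by (position + 4), i.e. 4, 5, 6, … — the shift grows by one for each successive letter.
For domain: d+4=h, o+5=t, m+6=s, a+7=h, i+8=q, n+9=w.

htshqw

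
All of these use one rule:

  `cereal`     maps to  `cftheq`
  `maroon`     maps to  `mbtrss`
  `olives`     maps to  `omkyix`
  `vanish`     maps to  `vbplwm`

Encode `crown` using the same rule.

csqzr

Each letter shifts forward by its position index (0, 1, 2, …) — the shift grows by one for each successive letter.
On crown: c+0=c, r+1=s, o+2=q, w+3=z, n+4=r.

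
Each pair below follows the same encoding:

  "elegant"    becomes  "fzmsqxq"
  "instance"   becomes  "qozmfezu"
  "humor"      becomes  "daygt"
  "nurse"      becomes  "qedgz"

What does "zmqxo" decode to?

clean

The output letters match the input read backwards, each shifted +12: elegant reversed is tnagele. Two steps: reverse the string, then apply a Caesar shift of +12.
Decoding zmqxo: shift back: z−12=n, m−12=a, q−12=e, x−12=l, o−12=c → naelc; then reverse → clean.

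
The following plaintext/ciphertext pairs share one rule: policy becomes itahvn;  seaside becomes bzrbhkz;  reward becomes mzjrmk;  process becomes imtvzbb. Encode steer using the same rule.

p(15)→i(8) and o(14)→t(19) fit y≡15x+17 (mod 26); the inverse of 15 mod 26 is 7. Each letter's alphabet position (a=0..z=25) is mapped through 15·x+17 mod 26 — an affine cipher.
Applying it to steer: s(18)→15·18+17≡1=b; t(19)→15·19+17≡16=q; e(4)→15·4+17≡25=z; e(4)→15·4+17≡25=z; r(17)→15·17+17≡12=m (all mod 26).

bqzzm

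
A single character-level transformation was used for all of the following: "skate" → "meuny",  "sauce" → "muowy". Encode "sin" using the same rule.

Compare letters: s→m is +20, k→e is +20, a→u is +20 — a constant shift. Each letter is shifted forward by 20 in the alphabet (a Caesar shift of +20).
On sin: s+20=m, i+20=c, n+20=h.

mch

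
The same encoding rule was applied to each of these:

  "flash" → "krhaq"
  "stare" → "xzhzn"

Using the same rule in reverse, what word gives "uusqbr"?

polish

In flash: f→k is +5, l→r is +6, a→h is +7, s→a is +8 — the shift increases by 1 each position. Each letter shifts forward by (position + 5), i.e. 5, 6, 7, … — the shift grows by one for each successive letter.
Decoding uusqbr: u−5=p, u−6=o, s−7=l, q−8=i, b−9=s, r−10=h.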